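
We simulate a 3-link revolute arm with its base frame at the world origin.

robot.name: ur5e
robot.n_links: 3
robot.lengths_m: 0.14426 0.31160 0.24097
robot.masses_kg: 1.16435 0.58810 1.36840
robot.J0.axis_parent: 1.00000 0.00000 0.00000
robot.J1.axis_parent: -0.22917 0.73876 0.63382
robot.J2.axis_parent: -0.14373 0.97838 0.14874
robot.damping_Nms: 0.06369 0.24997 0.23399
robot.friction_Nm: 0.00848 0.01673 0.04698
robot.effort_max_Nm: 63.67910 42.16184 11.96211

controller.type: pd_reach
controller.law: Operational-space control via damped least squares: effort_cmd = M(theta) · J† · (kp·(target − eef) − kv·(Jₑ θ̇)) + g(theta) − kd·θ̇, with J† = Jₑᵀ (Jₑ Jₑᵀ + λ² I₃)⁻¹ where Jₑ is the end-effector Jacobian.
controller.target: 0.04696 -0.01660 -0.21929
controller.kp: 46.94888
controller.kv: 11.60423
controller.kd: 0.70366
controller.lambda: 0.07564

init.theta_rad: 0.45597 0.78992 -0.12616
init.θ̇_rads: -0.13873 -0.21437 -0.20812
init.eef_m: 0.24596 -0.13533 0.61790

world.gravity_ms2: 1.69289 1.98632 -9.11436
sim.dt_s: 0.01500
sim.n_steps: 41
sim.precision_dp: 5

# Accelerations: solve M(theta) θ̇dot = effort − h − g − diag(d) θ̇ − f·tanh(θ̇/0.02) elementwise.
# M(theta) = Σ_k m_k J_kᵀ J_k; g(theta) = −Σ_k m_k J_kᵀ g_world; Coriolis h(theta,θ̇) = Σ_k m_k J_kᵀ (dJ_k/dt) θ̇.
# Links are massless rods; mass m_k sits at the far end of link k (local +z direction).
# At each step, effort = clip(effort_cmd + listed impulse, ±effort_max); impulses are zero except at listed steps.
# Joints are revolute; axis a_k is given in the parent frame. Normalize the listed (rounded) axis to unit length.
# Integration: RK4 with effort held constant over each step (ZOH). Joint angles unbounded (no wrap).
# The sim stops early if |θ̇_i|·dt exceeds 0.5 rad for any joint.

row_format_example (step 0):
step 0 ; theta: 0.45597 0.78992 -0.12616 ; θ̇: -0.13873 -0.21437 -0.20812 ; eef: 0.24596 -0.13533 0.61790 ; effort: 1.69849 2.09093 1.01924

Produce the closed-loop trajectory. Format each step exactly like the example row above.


step 1 ; theta: 0.45689 0.79475 -0.13473 ; θ̇: 0.25358 0.80696 -0.85222 ; eef: 0.24573 -0.13570 0.61775 ; effort: 0.78665 0.78088 1.03638
step 2 ; theta: 0.46219 0.80738 -0.14219 ; θ̇: 0.45735 0.90131 -0.18345 ; eef: 0.24764 -0.13600 0.61635 ; effort: 0.45428 0.08371 0.14333
step 3 ; theta: 0.47063 0.82429 -0.14592 ; θ̇: 0.66854 1.34165 -0.29123 ; eef: 0.25118 -0.13614 0.61404 ; effort: 0.06391 -0.59846 -0.03126
step 4 ; theta: 0.48173 0.84541 -0.14818 ; θ̇: 0.81496 1.48556 -0.02509 ; eef: 0.25589 -0.13615 0.61100 ; effort: -0.11352 -1.02374 -0.42309
step 5 ; theta: 0.49501 0.86943 -0.14840 ; θ̇: 0.95849 1.71609 0.00237 ; eef: 0.26146 -0.13599 0.60737 ; effort: -0.27858 -1.38849 -0.56346
step 6 ; theta: 0.51031 0.89634 -0.14775 ; θ̇: 1.08322 1.87728 0.07898 ; eef: 0.26759 -0.13569 0.60324 ; effort: -0.37487 -1.64158 -0.69321
step 7 ; theta: 0.52740 0.92535 -0.14572 ; θ̇: 1.19835 1.99158 0.19232 ; eef: 0.27411 -0.13523 0.59870 ; effort: -0.41383 -1.82038 -0.81399
step 8 ; theta: 0.54622 0.95601 -0.14209 ; θ̇: 1.31356 2.09669 0.29559 ; eef: 0.28087 -0.13461 0.59381 ; effort: -0.41540 -1.95760 -0.89555
step 9 ; theta: 0.56679 0.98812 -0.13679 ; θ̇: 1.43106 2.18473 0.41360 ; eef: 0.28773 -0.13384 0.58860 ; effort: -0.37679 -2.06085 -0.96204
step 10 ; theta: 0.58918 1.02151 -0.12968 ; θ̇: 1.55578 2.26633 0.53881 ; eef: 0.29459 -0.13292 0.58312 ; effort: -0.30179 -2.14412 -1.01038
step 11 ; theta: 0.61351 1.05607 -0.12056 ; θ̇: 1.69068 2.34003 0.68189 ; eef: 0.30136 -0.13187 0.57737 ; effort: -0.18545 -2.21507 -1.05061
step 12 ; theta: 0.63998 1.09171 -0.10916 ; θ̇: 1.83991 2.40986 0.84397 ; eef: 0.30793 -0.13070 0.57140 ; effort: -0.02240 -2.28391 -1.08426
step 13 ; theta: 0.66882 1.12837 -0.09514 ; θ̇: 2.00704 2.47513 1.03297 ; eef: 0.31421 -0.12946 0.56522 ; effort: 0.19921 -2.35990 -1.11748
step 14 ; theta: 0.70034 1.16600 -0.07805 ; θ̇: 2.19616 2.53606 1.25473 ; eef: 0.32009 -0.12816 0.55884 ; effort: 0.49611 -2.45534 -1.15434
step 15 ; theta: 0.73490 1.20451 -0.05733 ; θ̇: 2.41067 2.58927 1.51882 ; eef: 0.32544 -0.12687 0.55230 ; effort: 0.89322 -2.58475 -1.20184
step 16 ; theta: 0.77290 1.24375 -0.03227 ; θ̇: 2.65268 2.62856 1.83494 ; eef: 0.33010 -0.12565 0.54562 ; effort: 1.42114 -2.76540 -1.26765
step 17 ; theta: 0.81477 1.28344 -0.00204 ; θ̇: 2.92031 2.64144 2.21317 ; eef: 0.33386 -0.12460 0.53884 ; effort: 2.10339 -3.00924 -1.36079
step 18 ; theta: 0.86083 1.32309 0.03433 ; θ̇: 3.20407 2.60922 2.65555 ; eef: 0.33649 -0.12387 0.53199 ; effort: 2.90573 -3.29709 -1.48406
step 19 ; theta: 0.91119 1.36187 0.07765 ; θ̇: 3.48158 2.51033 3.14079 ; eef: 0.33774 -0.12368 0.52513 ; effort: 3.62662 -3.52036 -1.61581
step 20 ; theta: 0.96543 1.39863 0.12808 ; θ̇: 3.71251 2.33183 3.60019 ; eef: 0.33735 -0.12430 0.51832 ; effort: 3.84260 -3.45086 -1.68203
step 21 ; theta: 1.02237 1.43209 0.18445 ; θ̇: 3.84225 2.07929 3.92309 ; eef: 0.33525 -0.12602 0.51161 ; effort: 3.23917 -2.91456 -1.57632
step 22 ; theta: 1.08013 1.46121 0.24421 ; θ̇: 3.83856 1.77787 4.04276 ; eef: 0.33158 -0.12905 0.50505 ; effort: 2.05251 -2.04112 -1.26934
step 23 ; theta: 1.13693 1.48553 0.30468 ; θ̇: 3.72887 1.46076 4.01354 ; eef: 0.32671 -0.13338 0.49862 ; effort: 0.77630 -1.11886 -0.85782
step 24 ; theta: 1.19164 1.50510 0.36434 ; θ̇: 3.56987 1.15520 3.93574 ; eef: 0.32106 -0.13881 0.49225 ; effort: -0.31951 -0.31863 -0.45566
step 25 ; theta: 1.24389 1.52027 0.42289 ; θ̇: 3.40235 0.87569 3.86830 ; eef: 0.31496 -0.14506 0.48578 ; effort: -1.19542 0.32771 -0.11545
step 26 ; theta: 1.29369 1.53148 0.48063 ; θ̇: 3.24434 0.62633 3.82772 ; eef: 0.30863 -0.15186 0.47909 ; effort: -1.89382 0.84506 0.15640
step 27 ; theta: 1.34124 1.53917 0.53794 ; θ̇: 3.10105 0.40600 3.81192 ; eef: 0.30220 -0.15900 0.47206 ; effort: -2.46378 1.26631 0.36976
step 28 ; theta: 1.38675 1.54377 0.59513 ; θ̇: 2.97254 0.21185 3.81407 ; eef: 0.29572 -0.16628 0.46462 ; effort: -2.94240 1.61783 0.53626
step 29 ; theta: 1.43044 1.54564 0.65244 ; θ̇: 2.85720 0.04086 3.82746 ; eef: 0.28925 -0.17357 0.45671 ; effort: -3.35475 1.91796 0.66517
step 30 ; theta: 1.47251 1.54516 0.70994 ; θ̇: 2.75672 -0.10138 3.83955 ; eef: 0.28280 -0.18077 0.44831 ; effort: -3.71991 2.16930 0.76739
step 31 ; theta: 1.51314 1.54266 0.76766 ; θ̇: 2.66406 -0.23016 3.85940 ; eef: 0.27638 -0.18779 0.43941 ; effort: -4.04354 2.39219 0.83789
step 32 ; theta: 1.55244 1.53834 0.82569 ; θ̇: 2.57796 -0.34535 3.87985 ; eef: 0.26998 -0.19455 0.43000 ; effort: -4.33410 2.59168 0.88398
step 33 ; theta: 1.59049 1.53239 0.88399 ; θ̇: 2.49782 -0.44695 3.89697 ; eef: 0.26362 -0.20100 0.42010 ; effort: -4.59730 2.76999 0.90946
step 34 ; theta: 1.62738 1.52502 0.94251 ; θ̇: 2.42282 -0.53597 3.90904 ; eef: 0.25730 -0.20710 0.40971 ; effort: -4.83689 2.92915 0.91623
step 35 ; theta: 1.66318 1.51640 1.00117 ; θ̇: 2.35221 -0.61351 3.91504 ; eef: 0.25102 -0.21283 0.39887 ; effort: -5.05562 3.07076 0.90583
step 36 ; theta: 1.69794 1.50670 1.05986 ; θ̇: 2.28533 -0.68056 3.91430 ; eef: 0.24477 -0.21815 0.38760 ; effort: -5.25562 3.19610 0.87969
step 37 ; theta: 1.73174 1.49607 1.11848 ; θ̇: 2.22163 -0.73806 3.90642 ; eef: 0.23855 -0.22306 0.37595 ; effort: -5.43862 3.30623 0.83926
step 38 ; theta: 1.76459 1.48464 1.17693 ; θ̇: 2.16069 -0.78685 3.89124 ; eef: 0.23237 -0.22755 0.36394 ; effort: -5.60606 3.40208 0.78600
step 39 ; theta: 1.79656 1.47254 1.23510 ; θ̇: 2.10215 -0.82768 3.86873 ; eef: 0.22622 -0.23161 0.35164 ; effort: -5.75917 3.48449 0.72141
step 40 ; theta: 1.82766 1.45988 1.29288 ; θ̇: 2.04574 -0.86124 3.83905 ; eef: 0.22011 -0.23524 0.33907 ; effort: -5.89902 3.55425 0.64700
step 41 ; theta: 1.85793 1.44677 1.35015 ; θ̇: 1.99125 -0.88816 3.80243 ; eef: 0.21404 -0.23847 0.32628


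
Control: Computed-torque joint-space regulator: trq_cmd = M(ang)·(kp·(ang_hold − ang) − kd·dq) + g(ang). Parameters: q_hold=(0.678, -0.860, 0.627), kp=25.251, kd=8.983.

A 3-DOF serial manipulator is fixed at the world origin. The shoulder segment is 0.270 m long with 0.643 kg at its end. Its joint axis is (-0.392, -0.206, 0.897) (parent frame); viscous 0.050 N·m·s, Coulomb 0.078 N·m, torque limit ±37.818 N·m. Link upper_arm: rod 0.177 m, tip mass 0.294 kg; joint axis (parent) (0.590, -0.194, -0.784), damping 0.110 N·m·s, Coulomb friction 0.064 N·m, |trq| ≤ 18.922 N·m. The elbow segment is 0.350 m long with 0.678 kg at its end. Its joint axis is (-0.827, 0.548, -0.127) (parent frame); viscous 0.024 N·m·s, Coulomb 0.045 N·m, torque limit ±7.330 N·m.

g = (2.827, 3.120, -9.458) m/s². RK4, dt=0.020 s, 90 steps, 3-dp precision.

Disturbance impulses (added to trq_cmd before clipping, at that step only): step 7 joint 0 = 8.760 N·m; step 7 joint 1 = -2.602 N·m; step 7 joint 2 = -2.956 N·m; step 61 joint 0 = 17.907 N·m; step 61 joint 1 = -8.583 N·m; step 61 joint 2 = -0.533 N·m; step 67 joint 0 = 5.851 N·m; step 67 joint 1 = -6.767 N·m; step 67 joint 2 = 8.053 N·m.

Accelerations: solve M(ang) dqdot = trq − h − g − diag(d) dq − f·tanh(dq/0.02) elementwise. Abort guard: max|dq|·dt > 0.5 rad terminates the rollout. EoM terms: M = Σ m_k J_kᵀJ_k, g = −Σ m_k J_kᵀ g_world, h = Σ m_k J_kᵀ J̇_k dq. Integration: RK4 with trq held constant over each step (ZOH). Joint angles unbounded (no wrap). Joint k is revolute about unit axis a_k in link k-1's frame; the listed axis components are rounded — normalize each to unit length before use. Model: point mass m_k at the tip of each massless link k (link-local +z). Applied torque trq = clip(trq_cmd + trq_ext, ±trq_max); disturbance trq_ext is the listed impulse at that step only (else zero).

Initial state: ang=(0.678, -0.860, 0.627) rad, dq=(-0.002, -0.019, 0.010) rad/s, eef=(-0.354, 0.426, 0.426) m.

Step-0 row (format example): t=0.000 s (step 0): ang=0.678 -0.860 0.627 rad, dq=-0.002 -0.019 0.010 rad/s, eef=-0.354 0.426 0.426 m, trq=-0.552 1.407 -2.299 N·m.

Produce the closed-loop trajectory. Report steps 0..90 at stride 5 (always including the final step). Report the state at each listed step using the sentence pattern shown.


t=0.100 s (step 5): ang=0.681 -0.856 0.630 rad, dq=-0.067 -0.144 -0.060 rad/s, eef=-0.354 0.426 0.425 m, trq=-0.547 1.408 -2.296 N·m.
t=0.200 s (step 10): ang=0.739 -0.832 0.582 rad, dq=0.696 -0.000 -0.889 rad/s, eef=-0.375 0.416 0.434 m, trq=-1.679 1.798 -1.915 N·m.
t=0.300 s (step 15): ang=0.772 -0.838 0.535 rad, dq=0.027 -0.156 -0.186 rad/s, eef=-0.390 0.407 0.441 m, trq=-0.964 1.574 -2.129 N·m.
t=0.400 s (step 20): ang=0.772 -0.834 0.541 rad, dq=-0.151 -0.103 0.089 rad/s, eef=-0.389 0.408 0.440 m, trq=-0.678 1.481 -2.215 N·m.
t=0.500 s (step 25): ang=0.763 -0.826 0.561 rad, dq=-0.180 -0.086 0.121 rad/s, eef=-0.384 0.411 0.437 m, trq=-0.572 1.438 -2.239 N·m.
t=0.600 s (step 30): ang=0.753 -0.819 0.580 rad, dq=-0.162 -0.068 0.112 rad/s, eef=-0.378 0.415 0.435 m, trq=-0.534 1.422 -2.254 N·m.
t=0.700 s (step 35): ang=0.746 -0.809 0.599 rad, dq=-0.140 -0.064 0.096 rad/s, eef=-0.373 0.418 0.434 m, trq=-0.523 1.423 -2.272 N·m.
t=0.800 s (step 40): ang=0.740 -0.801 0.614 rad, dq=-0.137 -0.102 0.057 rad/s, eef=-0.368 0.420 0.432 m, trq=-0.520 1.427 -2.286 N·m.
t=0.900 s (step 45): ang=0.734 -0.798 0.626 rad, dq=-0.142 -0.147 0.014 rad/s, eef=-0.365 0.422 0.431 m, trq=-0.519 1.429 -2.294 N·m.
t=1.000 s (step 50): ang=0.728 -0.797 0.634 rad, dq=-0.147 -0.181 -0.012 rad/s, eef=-0.362 0.423 0.429 m, trq=-0.515 1.430 -2.304 N·m.
t=1.100 s (step 55): ang=0.723 -0.797 0.641 rad, dq=-0.134 -0.178 -0.022 rad/s, eef=-0.360 0.424 0.428 m, trq=-0.517 1.432 -2.312 N·m.
t=1.200 s (step 60): ang=0.720 -0.797 0.647 rad, dq=-0.121 -0.176 -0.035 rad/s, eef=-0.358 0.425 0.427 m, trq=-0.522 1.434 -2.316 N·m.
t=1.300 s (step 65): ang=0.817 -0.795 0.585 rad, dq=0.848 -0.076 -0.584 rad/s, eef=-0.402 0.405 0.425 m, trq=-2.531 2.421 -2.303 N·m.
t=1.400 s (step 70): ang=0.857 -0.802 0.641 rad, dq=0.053 -0.112 1.154 rad/s, eef=-0.422 0.399 0.394 m, trq=-2.082 2.737 -3.391 N·m.
t=1.500 s (step 75): ang=0.849 -0.806 0.710 rad, dq=-0.240 -0.095 0.287 rad/s, eef=-0.418 0.402 0.371 m, trq=-1.083 1.902 -2.750 N·m.
t=1.600 s (step 80): ang=0.828 -0.798 0.726 rad, dq=-0.270 0.009 -0.026 rad/s, eef=-0.408 0.408 0.373 m, trq=-0.635 1.521 -2.447 N·m.
t=1.700 s (step 85): ang=0.804 -0.793 0.720 rad, dq=-0.246 0.036 -0.087 rad/s, eef=-0.395 0.414 0.382 m, trq=-0.471 1.393 -2.352 N·m.
t=1.800 s (step 90): ang=0.781 -0.790 0.711 rad, dq=-0.191 0.048 -0.087 rad/s, eef=-0.385 0.418 0.392 m.


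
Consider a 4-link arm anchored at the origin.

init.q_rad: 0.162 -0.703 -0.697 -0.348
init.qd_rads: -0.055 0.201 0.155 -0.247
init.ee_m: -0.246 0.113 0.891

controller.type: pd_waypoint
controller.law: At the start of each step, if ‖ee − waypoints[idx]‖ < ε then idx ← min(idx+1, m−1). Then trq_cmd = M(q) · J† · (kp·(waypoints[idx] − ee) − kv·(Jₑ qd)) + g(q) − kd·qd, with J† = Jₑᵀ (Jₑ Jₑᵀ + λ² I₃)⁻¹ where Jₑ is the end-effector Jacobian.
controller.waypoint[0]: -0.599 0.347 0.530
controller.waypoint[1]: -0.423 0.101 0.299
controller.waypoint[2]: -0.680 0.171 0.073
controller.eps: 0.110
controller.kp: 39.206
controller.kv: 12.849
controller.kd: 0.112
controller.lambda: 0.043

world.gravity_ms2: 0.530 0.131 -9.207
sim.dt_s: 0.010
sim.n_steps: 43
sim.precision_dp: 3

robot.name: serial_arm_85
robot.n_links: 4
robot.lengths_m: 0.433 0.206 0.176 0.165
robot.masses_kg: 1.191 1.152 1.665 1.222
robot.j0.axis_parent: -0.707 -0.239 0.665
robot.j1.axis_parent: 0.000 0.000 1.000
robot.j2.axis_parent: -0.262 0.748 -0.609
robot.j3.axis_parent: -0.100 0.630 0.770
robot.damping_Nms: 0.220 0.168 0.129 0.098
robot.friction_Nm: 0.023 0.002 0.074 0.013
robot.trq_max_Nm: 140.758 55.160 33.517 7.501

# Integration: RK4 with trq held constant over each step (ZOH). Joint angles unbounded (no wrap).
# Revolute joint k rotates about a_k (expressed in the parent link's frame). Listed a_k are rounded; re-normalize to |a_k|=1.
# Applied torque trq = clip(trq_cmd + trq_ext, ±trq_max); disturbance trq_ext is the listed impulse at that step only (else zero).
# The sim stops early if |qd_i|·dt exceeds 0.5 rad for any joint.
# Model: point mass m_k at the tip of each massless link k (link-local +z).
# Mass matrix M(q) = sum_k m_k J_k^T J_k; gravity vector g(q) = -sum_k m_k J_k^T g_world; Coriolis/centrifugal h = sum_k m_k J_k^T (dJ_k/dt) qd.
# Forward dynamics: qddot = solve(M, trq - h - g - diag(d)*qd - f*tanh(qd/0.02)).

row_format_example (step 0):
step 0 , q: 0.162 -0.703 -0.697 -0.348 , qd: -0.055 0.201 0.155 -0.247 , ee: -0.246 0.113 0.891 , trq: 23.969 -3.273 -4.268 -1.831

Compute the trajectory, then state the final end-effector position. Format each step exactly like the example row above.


step 1 , q: 0.162 -0.703 -0.698 -0.351 , qd: 0.065 -0.203 -0.349 -0.446 , ee: -0.247 0.113 0.890 , trq: 19.875 -2.729 -3.326 -1.476
step 2 , q: 0.163 -0.707 -0.704 -0.357 , qd: 0.173 -0.506 -0.751 -0.684 , ee: -0.249 0.114 0.889 , trq: 16.481 -2.286 -2.480 -1.150
step 3 , q: 0.165 -0.713 -0.713 -0.365 , qd: 0.271 -0.740 -1.086 -0.887 , ee: -0.252 0.115 0.886 , trq: 13.684 -1.922 -1.723 -0.859
step 4 , q: 0.169 -0.721 -0.725 -0.374 , qd: 0.361 -0.916 -1.363 -1.048 , ee: -0.256 0.118 0.883 , trq: 11.389 -1.620 -1.046 -0.601
step 5 , q: 0.173 -0.731 -0.740 -0.386 , qd: 0.448 -1.044 -1.588 -1.168 , ee: -0.260 0.120 0.878 , trq: 9.506 -1.368 -0.442 -0.371
step 6 , q: 0.178 -0.742 -0.757 -0.398 , qd: 0.532 -1.130 -1.767 -1.252 , ee: -0.266 0.124 0.874 , trq: 7.949 -1.153 0.098 -0.167
step 7 , q: 0.183 -0.753 -0.775 -0.410 , qd: 0.616 -1.183 -1.904 -1.305 , ee: -0.271 0.127 0.868 , trq: 6.641 -0.966 0.580 0.016
step 8 , q: 0.190 -0.765 -0.794 -0.424 , qd: 0.699 -1.209 -2.002 -1.333 , ee: -0.278 0.131 0.862 , trq: 5.516 -0.799 1.011 0.178
step 9 , q: 0.197 -0.778 -0.815 -0.437 , qd: 0.783 -1.213 -2.064 -1.340 , ee: -0.284 0.135 0.856 , trq: 4.517 -0.644 1.395 0.324
step 10 , q: 0.206 -0.790 -0.836 -0.450 , qd: 0.868 -1.200 -2.095 -1.331 , ee: -0.291 0.139 0.849 , trq: 3.600 -0.496 1.736 0.455
step 11 , q: 0.215 -0.801 -0.857 -0.464 , qd: 0.951 -1.176 -2.097 -1.310 , ee: -0.298 0.143 0.842 , trq: 2.733 -0.351 2.037 0.571
step 12 , q: 0.225 -0.813 -0.877 -0.476 , qd: 1.034 -1.142 -2.075 -1.279 , ee: -0.305 0.148 0.835 , trq: 1.893 -0.206 2.301 0.675
step 13 , q: 0.235 -0.824 -0.898 -0.489 , qd: 1.115 -1.103 -2.031 -1.242 , ee: -0.312 0.152 0.828 , trq: 1.065 -0.059 2.530 0.768
step 14 , q: 0.247 -0.835 -0.918 -0.501 , qd: 1.193 -1.059 -1.969 -1.199 , ee: -0.319 0.157 0.820 , trq: 0.239 0.091 2.728 0.851
step 15 , q: 0.259 -0.845 -0.937 -0.513 , qd: 1.268 -1.014 -1.891 -1.154 , ee: -0.326 0.161 0.813 , trq: -0.588 0.245 2.895 0.924
step 16 , q: 0.272 -0.855 -0.956 -0.524 , qd: 1.338 -0.968 -1.802 -1.107 , ee: -0.333 0.166 0.805 , trq: -1.418 0.402 3.033 0.988
step 17 , q: 0.286 -0.865 -0.973 -0.535 , qd: 1.403 -0.922 -1.703 -1.058 , ee: -0.340 0.171 0.797 , trq: -2.247 0.563 3.146 1.045
step 18 , q: 0.300 -0.874 -0.990 -0.545 , qd: 1.463 -0.877 -1.596 -1.010 , ee: -0.346 0.176 0.790 , trq: -3.074 0.727 3.235 1.094
step 19 , q: 0.315 -0.882 -1.005 -0.555 , qd: 1.516 -0.834 -1.484 -0.961 , ee: -0.353 0.180 0.782 , trq: -3.895 0.892 3.302 1.136
step 20 , q: 0.330 -0.890 -1.019 -0.565 , qd: 1.563 -0.792 -1.370 -0.912 , ee: -0.360 0.185 0.775 , trq: -4.706 1.058 3.350 1.172
step 21 , q: 0.346 -0.898 -1.032 -0.574 , qd: 1.603 -0.753 -1.253 -0.864 , ee: -0.367 0.190 0.768 , trq: -5.501 1.222 3.381 1.203
step 22 , q: 0.363 -0.905 -1.044 -0.582 , qd: 1.637 -0.715 -1.137 -0.816 , ee: -0.373 0.195 0.760 , trq: -6.278 1.386 3.396 1.229
step 23 , q: 0.379 -0.912 -1.055 -0.590 , qd: 1.664 -0.679 -1.022 -0.770 , ee: -0.380 0.200 0.753 , trq: -7.032 1.546 3.399 1.251
step 24 , q: 0.396 -0.919 -1.065 -0.597 , qd: 1.685 -0.646 -0.910 -0.724 , ee: -0.386 0.204 0.746 , trq: -7.760 1.702 3.390 1.268
step 25 , q: 0.413 -0.925 -1.073 -0.604 , qd: 1.699 -0.615 -0.801 -0.679 , ee: -0.393 0.209 0.739 , trq: -8.459 1.854 3.373 1.283
step 26 , q: 0.430 -0.931 -1.081 -0.611 , qd: 1.707 -0.585 -0.696 -0.636 , ee: -0.399 0.214 0.733 , trq: -9.127 2.000 3.347 1.294
step 27 , q: 0.447 -0.937 -1.087 -0.617 , qd: 1.710 -0.558 -0.596 -0.593 , ee: -0.405 0.218 0.726 , trq: -9.762 2.139 3.316 1.303
step 28 , q: 0.464 -0.943 -1.093 -0.623 , qd: 1.707 -0.532 -0.501 -0.552 , ee: -0.411 0.223 0.720 , trq: -10.362 2.272 3.281 1.309
step 29 , q: 0.481 -0.948 -1.097 -0.628 , qd: 1.699 -0.509 -0.412 -0.513 , ee: -0.417 0.227 0.713 , trq: -10.926 2.397 3.242 1.314
step 30 , q: 0.498 -0.953 -1.101 -0.633 , qd: 1.686 -0.487 -0.329 -0.475 , ee: -0.423 0.231 0.707 , trq: -11.455 2.515 3.202 1.317
step 31 , q: 0.515 -0.958 -1.104 -0.638 , qd: 1.669 -0.466 -0.251 -0.438 , ee: -0.429 0.236 0.701 , trq: -11.947 2.624 3.160 1.318
step 32 , q: 0.531 -0.962 -1.106 -0.642 , qd: 1.648 -0.447 -0.180 -0.403 , ee: -0.435 0.240 0.696 , trq: -12.404 2.726 3.117 1.319
step 33 , q: 0.548 -0.966 -1.108 -0.646 , qd: 1.624 -0.430 -0.114 -0.370 , ee: -0.440 0.244 0.690 , trq: -12.826 2.820 3.075 1.318
step 34 , q: 0.564 -0.971 -1.108 -0.649 , qd: 1.597 -0.414 -0.055 -0.339 , ee: -0.446 0.248 0.685 , trq: -13.213 2.906 3.033 1.317
step 35 , q: 0.579 -0.975 -1.109 -0.652 , qd: 1.566 -0.403 -0.007 -0.296 , ee: -0.451 0.252 0.679 , trq: -13.570 2.985 2.994 1.314
step 36 , q: 0.595 -0.979 -1.109 -0.655 , qd: 1.531 -0.412 0.012 -0.208 , ee: -0.456 0.256 0.674 , trq: -13.908 3.058 2.963 1.305
step 37 , q: 0.610 -0.983 -1.109 -0.657 , qd: 1.493 -0.422 0.026 -0.133 , ee: -0.461 0.260 0.669 , trq: -14.213 3.124 2.938 1.299
step 38 , q: 0.625 -0.987 -1.108 -0.658 , qd: 1.454 -0.426 0.041 -0.082 , ee: -0.466 0.263 0.664 , trq: -14.483 3.182 2.916 1.296
step 39 , q: 0.639 -0.991 -1.108 -0.658 , qd: 1.415 -0.425 0.059 -0.048 , ee: -0.471 0.267 0.659 , trq: -14.720 3.232 2.897 1.294
step 40 , q: 0.653 -0.996 -1.107 -0.659 , qd: 1.375 -0.420 0.078 -0.027 , ee: -0.476 0.270 0.655 , trq: -14.928 3.276 2.879 1.294
step 41 , q: 0.667 -1.000 -1.106 -0.659 , qd: 1.335 -0.413 0.097 -0.015 , ee: -0.480 0.273 0.650 , trq: -15.110 3.314 2.861 1.294
step 42 , q: 0.680 -1.004 -1.105 -0.659 , qd: 1.295 -0.405 0.115 -0.010 , ee: -0.485 0.276 0.646 , trq: -15.267 3.347 2.845 1.295
step 43 , q: 0.693 -1.008 -1.104 -0.659 , qd: 1.255 -0.396 0.132 -0.006 , ee: -0.489 0.279 0.641
final ee position (m): -0.489 0.279 0.641


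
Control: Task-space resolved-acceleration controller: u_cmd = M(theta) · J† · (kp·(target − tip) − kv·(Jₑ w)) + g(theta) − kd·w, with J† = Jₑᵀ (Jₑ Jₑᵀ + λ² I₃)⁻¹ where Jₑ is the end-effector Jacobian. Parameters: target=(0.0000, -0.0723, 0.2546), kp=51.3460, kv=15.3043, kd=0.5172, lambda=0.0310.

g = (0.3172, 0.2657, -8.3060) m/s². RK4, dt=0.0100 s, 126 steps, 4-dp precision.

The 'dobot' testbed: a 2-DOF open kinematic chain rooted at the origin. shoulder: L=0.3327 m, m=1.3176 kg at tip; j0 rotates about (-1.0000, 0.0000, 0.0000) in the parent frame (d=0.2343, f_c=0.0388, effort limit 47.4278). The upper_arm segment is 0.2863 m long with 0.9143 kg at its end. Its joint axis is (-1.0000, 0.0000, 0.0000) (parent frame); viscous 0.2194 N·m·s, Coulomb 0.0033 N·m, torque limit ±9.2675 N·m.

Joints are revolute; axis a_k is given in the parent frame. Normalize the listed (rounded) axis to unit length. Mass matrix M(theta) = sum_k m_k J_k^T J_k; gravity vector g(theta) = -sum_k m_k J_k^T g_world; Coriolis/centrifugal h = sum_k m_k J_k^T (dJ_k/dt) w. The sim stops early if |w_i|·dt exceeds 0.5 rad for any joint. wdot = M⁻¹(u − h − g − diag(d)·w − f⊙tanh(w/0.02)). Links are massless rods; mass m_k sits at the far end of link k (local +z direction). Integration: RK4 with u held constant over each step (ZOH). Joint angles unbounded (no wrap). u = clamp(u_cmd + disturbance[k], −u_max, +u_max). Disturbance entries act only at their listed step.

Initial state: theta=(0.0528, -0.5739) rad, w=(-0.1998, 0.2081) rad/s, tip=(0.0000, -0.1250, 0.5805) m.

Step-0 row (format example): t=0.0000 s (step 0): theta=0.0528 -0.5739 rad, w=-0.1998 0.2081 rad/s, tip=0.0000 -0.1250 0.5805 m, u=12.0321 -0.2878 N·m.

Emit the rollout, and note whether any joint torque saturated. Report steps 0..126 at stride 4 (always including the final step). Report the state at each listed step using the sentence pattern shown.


t=0.0400 s (step 4): theta=0.0906 -0.6583 rad, w=1.5992 -3.2066 rad/s, tip=0.0000 -0.1238 0.5727 m, u=4.8884 1.3038 N·m.
t=0.0800 s (step 8): theta=0.1607 -0.7882 rad, w=1.8140 -3.1601 rad/s, tip=0.0000 -0.1149 0.5602 m, u=1.0033 0.8151 N·m.
t=0.1200 s (step 12): theta=0.2317 -0.9079 rad, w=1.7160 -2.8310 rad/s, tip=0.0000 -0.1028 0.5471 m, u=-0.7440 0.5577 N·m.
t=0.1600 s (step 16): theta=0.2970 -1.0155 rad, w=1.5483 -2.5624 rad/s, tip=0.0000 -0.0911 0.5337 m, u=-1.5050 0.5475 N·m.
t=0.2000 s (step 20): theta=0.3554 -1.1136 rad, w=1.3706 -2.3520 rad/s, tip=0.0000 -0.0811 0.5198 m, u=-1.8317 0.6551 N·m.
t=0.2400 s (step 24): theta=0.4067 -1.2040 rad, w=1.2016 -2.1763 rad/s, tip=0.0000 -0.0732 0.5056 m, u=-1.9693 0.8052 N·m.
t=0.2800 s (step 28): theta=0.4517 -1.2879 rad, w=1.0470 -2.0207 rad/s, tip=0.0000 -0.0673 0.4912 m, u=-2.0257 0.9624 N·m.
t=0.3200 s (step 32): theta=0.4907 -1.3658 rad, w=0.9083 -1.8777 rad/s, tip=0.0000 -0.0630 0.4769 m, u=-2.0478 1.1118 N·m.
t=0.3600 s (step 36): theta=0.5245 -1.4381 rad, w=0.7846 -1.7439 rad/s, tip=0.0000 -0.0601 0.4629 m, u=-2.0557 1.2478 N·m.
t=0.4000 s (step 40): theta=0.5536 -1.5053 rad, w=0.6750 -1.6176 rad/s, tip=0.0000 -0.0582 0.4491 m, u=-2.0577 1.3690 N·m.
t=0.4400 s (step 44): theta=0.5787 -1.5676 rad, w=0.5780 -1.4983 rad/s, tip=0.0000 -0.0572 0.4359 m, u=-2.0569 1.4759 N·m.
t=0.4800 s (step 48): theta=0.6000 -1.6253 rad, w=0.4925 -1.3856 rad/s, tip=0.0000 -0.0569 0.4231 m, u=-2.0545 1.5695 N·m.
t=0.5200 s (step 52): theta=0.6182 -1.6785 rad, w=0.4173 -1.2793 rad/s, tip=0.0000 -0.0570 0.4110 m, u=-2.0506 1.6512 N·m.
t=0.5600 s (step 56): theta=0.6335 -1.7277 rad, w=0.3514 -1.1795 rad/s, tip=0.0000 -0.0574 0.3995 m, u=-2.0455 1.7222 N·m.
t=0.6000 s (step 60): theta=0.6464 -1.7730 rad, w=0.2939 -1.0861 rad/s, tip=0.0000 -0.0581 0.3886 m, u=-2.0393 1.7838 N·m.
t=0.6400 s (step 64): theta=0.6571 -1.8146 rad, w=0.2440 -0.9989 rad/s, tip=0.0000 -0.0590 0.3784 m, u=-2.0320 1.8371 N·m.
t=0.6800 s (step 68): theta=0.6660 -1.8529 rad, w=0.2008 -0.9177 rad/s, tip=0.0000 -0.0599 0.3688 m, u=-2.0237 1.8832 N·m.
t=0.7200 s (step 72): theta=0.6733 -1.8881 rad, w=0.1637 -0.8423 rad/s, tip=0.0000 -0.0609 0.3599 m, u=-2.0148 1.9230 N·m.
t=0.7600 s (step 76): theta=0.6792 -1.9204 rad, w=0.1321 -0.7725 rad/s, tip=0.0000 -0.0619 0.3515 m, u=-2.0055 1.9573 N·m.
t=0.8000 s (step 80): theta=0.6839 -1.9500 rad, w=0.1053 -0.7080 rad/s, tip=0.0000 -0.0629 0.3438 m, u=-1.9958 1.9869 N·m.
t=0.8400 s (step 84): theta=0.6877 -1.9771 rad, w=0.0827 -0.6485 rad/s, tip=0.0000 -0.0639 0.3366 m, u=-1.9862 2.0123 N·m.
t=0.8800 s (step 88): theta=0.6906 -2.0019 rad, w=0.0639 -0.5937 rad/s, tip=0.0000 -0.0648 0.3299 m, u=-1.9766 2.0341 N·m.
t=0.9200 s (step 92): theta=0.6928 -2.0246 rad, w=0.0483 -0.5434 rad/s, tip=0.0000 -0.0657 0.3238 m, u=-1.9675 2.0529 N·m.
t=0.9600 s (step 96): theta=0.6945 -2.0454 rad, w=0.0357 -0.4972 rad/s, tip=0.0000 -0.0665 0.3181 m, u=-1.9592 2.0690 N·m.
t=1.0000 s (step 100): theta=0.6957 -2.0645 rad, w=0.0257 -0.4549 rad/s, tip=0.0000 -0.0672 0.3128 m, u=-1.9524 2.0828 N·m.
t=1.0400 s (step 104): theta=0.6966 -2.0819 rad, w=0.0182 -0.4163 rad/s, tip=0.0000 -0.0679 0.3080 m, u=-1.9480 2.0947 N·m.
t=1.0800 s (step 108): theta=0.6972 -2.0978 rad, w=0.0127 -0.3810 rad/s, tip=0.0000 -0.0685 0.3036 m, u=-1.9459 2.1049 N·m.
t=1.1200 s (step 112): theta=0.6976 -2.1124 rad, w=0.0088 -0.3488 rad/s, tip=0.0000 -0.0691 0.2995 m, u=-1.9455 2.1136 N·m.
t=1.1600 s (step 116): theta=0.6979 -2.1257 rad, w=0.0060 -0.3192 rad/s, tip=0.0000 -0.0696 0.2957 m, u=-1.9458 2.1209 N·m.
t=1.2000 s (step 120): theta=0.6981 -2.1379 rad, w=0.0039 -0.2921 rad/s, tip=0.0000 -0.0700 0.2923 m, u=-1.9464 2.1272 N·m.
t=1.2400 s (step 124): theta=0.6982 -2.1491 rad, w=0.0024 -0.2672 rad/s, tip=0.0000 -0.0704 0.2891 m, u=-1.9468 2.1326 N·m.
t=1.2600 s (step 126): theta=0.6983 -2.1544 rad, w=0.0018 -0.2556 rad/s, tip=0.0000 -0.0705 0.2876 m.
any joint saturated: no


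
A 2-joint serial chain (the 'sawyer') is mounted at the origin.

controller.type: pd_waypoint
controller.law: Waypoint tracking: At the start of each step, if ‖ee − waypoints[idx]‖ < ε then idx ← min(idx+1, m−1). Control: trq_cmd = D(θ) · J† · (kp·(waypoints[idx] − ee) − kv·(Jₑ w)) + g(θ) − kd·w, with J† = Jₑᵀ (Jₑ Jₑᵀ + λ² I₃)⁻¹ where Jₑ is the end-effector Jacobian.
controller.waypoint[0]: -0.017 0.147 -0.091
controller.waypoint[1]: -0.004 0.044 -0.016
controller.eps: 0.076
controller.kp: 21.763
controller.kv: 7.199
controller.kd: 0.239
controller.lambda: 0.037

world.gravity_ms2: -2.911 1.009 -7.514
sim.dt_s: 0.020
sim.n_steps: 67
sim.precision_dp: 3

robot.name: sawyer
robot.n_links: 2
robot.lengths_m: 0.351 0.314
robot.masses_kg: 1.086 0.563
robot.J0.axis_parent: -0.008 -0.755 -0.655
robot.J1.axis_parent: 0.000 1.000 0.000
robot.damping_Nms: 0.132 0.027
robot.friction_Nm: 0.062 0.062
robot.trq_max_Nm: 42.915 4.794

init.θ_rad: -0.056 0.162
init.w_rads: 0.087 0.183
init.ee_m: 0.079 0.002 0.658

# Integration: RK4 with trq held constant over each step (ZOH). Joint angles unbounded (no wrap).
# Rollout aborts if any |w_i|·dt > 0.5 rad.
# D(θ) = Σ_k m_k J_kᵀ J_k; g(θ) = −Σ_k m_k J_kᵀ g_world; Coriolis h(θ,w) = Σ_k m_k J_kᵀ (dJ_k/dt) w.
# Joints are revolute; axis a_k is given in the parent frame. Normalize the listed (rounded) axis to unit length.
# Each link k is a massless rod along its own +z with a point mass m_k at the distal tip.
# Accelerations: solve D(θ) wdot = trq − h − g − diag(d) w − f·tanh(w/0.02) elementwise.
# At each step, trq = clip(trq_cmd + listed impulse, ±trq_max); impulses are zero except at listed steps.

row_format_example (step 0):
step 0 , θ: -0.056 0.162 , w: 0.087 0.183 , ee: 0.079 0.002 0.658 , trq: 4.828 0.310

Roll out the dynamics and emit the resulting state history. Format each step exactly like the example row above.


step 1 , θ: -0.039 0.190 , w: 1.601 2.581 , ee: 0.079 0.002 0.657 , trq: 4.196 -0.243
step 2 , θ: 0.004 0.256 , w: 2.657 4.034 , ee: 0.078 -0.000 0.655 , trq: 3.041 -0.465
step 3 , θ: 0.063 0.344 , w: 3.292 4.728 , ee: 0.075 -0.003 0.651 , trq: 1.444 -0.470
step 4 , θ: 0.131 0.439 , w: 3.534 4.809 , ee: 0.070 -0.008 0.645 , trq: 0.022 -0.345
step 5 , θ: 0.202 0.533 , w: 3.529 4.567 , ee: 0.062 -0.014 0.638 , trq: -1.000 -0.185
step 6 , θ: 0.271 0.621 , w: 3.411 4.233 , ee: 0.053 -0.020 0.631 , trq: -1.682 -0.045
step 7 , θ: 0.338 0.702 , w: 3.256 3.916 , ee: 0.044 -0.026 0.623 , trq: -2.133 0.055
step 8 , θ: 0.401 0.778 , w: 3.095 3.649 , ee: 0.033 -0.032 0.614 , trq: -2.433 0.117
step 9 , θ: 0.462 0.848 , w: 2.942 3.437 , ee: 0.023 -0.038 0.605 , trq: -2.636 0.146
step 10 , θ: 0.519 0.915 , w: 2.801 3.272 , ee: 0.013 -0.043 0.595 , trq: -2.774 0.152
step 11 , θ: 0.574 0.979 , w: 2.673 3.144 , ee: 0.004 -0.048 0.585 , trq: -2.869 0.140
step 12 , θ: 0.626 1.041 , w: 2.556 3.044 , ee: -0.005 -0.054 0.575 , trq: -2.934 0.115
step 13 , θ: 0.676 1.101 , w: 2.449 2.966 , ee: -0.014 -0.058 0.564 , trq: -2.978 0.082
step 14 , θ: 0.724 1.160 , w: 2.352 2.903 , ee: -0.022 -0.063 0.553 , trq: -3.007 0.042
step 15 , θ: 0.770 1.217 , w: 2.262 2.852 , ee: -0.030 -0.067 0.541 , trq: -3.024 -0.003
step 16 , θ: 0.814 1.274 , w: 2.180 2.809 , ee: -0.037 -0.071 0.529 , trq: -3.034 -0.050
step 17 , θ: 0.857 1.330 , w: 2.103 2.773 , ee: -0.043 -0.075 0.517 , trq: -3.036 -0.098
step 18 , θ: 0.899 1.385 , w: 2.033 2.741 , ee: -0.049 -0.079 0.504 , trq: -3.034 -0.147
step 19 , θ: 0.939 1.439 , w: 1.967 2.711 , ee: -0.054 -0.082 0.491 , trq: -3.027 -0.197
step 20 , θ: 0.977 1.493 , w: 1.905 2.683 , ee: -0.059 -0.085 0.478 , trq: -3.016 -0.246
step 21 , θ: 1.015 1.546 , w: 1.848 2.656 , ee: -0.064 -0.088 0.464 , trq: -3.002 -0.295
step 22 , θ: 1.051 1.599 , w: 1.794 2.630 , ee: -0.067 -0.090 0.450 , trq: -2.985 -0.343
step 23 , θ: 1.086 1.652 , w: 1.743 2.603 , ee: -0.071 -0.092 0.436 , trq: -2.966 -0.389
step 24 , θ: 1.121 1.703 , w: 1.694 2.575 , ee: -0.074 -0.094 0.422 , trq: -2.944 -0.435
step 25 , θ: 1.154 1.754 , w: 1.649 2.547 , ee: -0.077 -0.095 0.408 , trq: -2.919 -0.478
step 26 , θ: 1.187 1.805 , w: 1.606 2.518 , ee: -0.079 -0.096 0.394 , trq: -2.892 -0.521
step 27 , θ: 1.219 1.855 , w: 1.565 2.487 , ee: -0.081 -0.097 0.379 , trq: -2.863 -0.561
step 28 , θ: 1.249 1.905 , w: 1.526 2.456 , ee: -0.083 -0.097 0.365 , trq: -2.832 -0.599
step 29 , θ: 1.280 1.953 , w: 1.489 2.422 , ee: -0.085 -0.097 0.351 , trq: -2.799 -0.636
step 30 , θ: 1.309 2.001 , w: 1.454 2.387 , ee: -0.086 -0.097 0.336 , trq: -2.764 -0.670
step 31 , θ: 1.338 2.049 , w: 1.420 2.351 , ee: -0.087 -0.096 0.322 , trq: -2.728 -0.702
step 32 , θ: 1.366 2.095 , w: 1.388 2.313 , ee: -0.087 -0.095 0.308 , trq: -2.689 -0.732
step 33 , θ: 1.393 2.141 , w: 1.358 2.274 , ee: -0.087 -0.094 0.294 , trq: -2.649 -0.760
step 34 , θ: 1.420 2.186 , w: 1.330 2.233 , ee: -0.087 -0.092 0.280 , trq: -2.606 -0.785
step 35 , θ: 1.447 2.231 , w: 1.303 2.191 , ee: -0.087 -0.090 0.266 , trq: -2.563 -0.808
step 36 , θ: 1.472 2.274 , w: 1.277 2.148 , ee: -0.087 -0.088 0.253 , trq: -2.517 -0.829
step 37 , θ: 1.498 2.316 , w: 1.254 2.103 , ee: -0.086 -0.085 0.240 , trq: -2.470 -0.848
step 38 , θ: 1.523 2.358 , w: 1.232 2.058 , ee: -0.086 -0.082 0.227 , trq: -2.422 -0.864
step 39 , θ: 1.547 2.399 , w: 1.212 2.011 , ee: -0.085 -0.079 0.215 , trq: -2.371 -0.878
step 40 , θ: 1.571 2.438 , w: 1.193 1.963 , ee: -0.084 -0.076 0.202 , trq: -2.319 -0.890
step 41 , θ: 1.595 2.477 , w: 1.177 1.914 , ee: -0.082 -0.072 0.190 , trq: -2.266 -0.900
step 42 , θ: 1.618 2.515 , w: 1.164 1.865 , ee: -0.081 -0.068 0.179 , trq: -2.210 -0.907
step 43 , θ: 1.641 2.552 , w: 1.153 1.815 , ee: -0.080 -0.065 0.168 , trq: -2.153 -0.913
step 44 , θ: 1.664 2.588 , w: 1.144 1.764 , ee: -0.078 -0.061 0.157 , trq: -2.094 -0.917
step 45 , θ: 1.687 2.622 , w: 1.139 1.713 , ee: -0.076 -0.056 0.146 , trq: -2.032 -0.918
step 46 , θ: 1.710 2.656 , w: 1.137 1.662 , ee: -0.075 -0.052 0.136 , trq: -1.968 -0.918
step 47 , θ: 1.733 2.689 , w: 1.139 1.610 , ee: -0.073 -0.048 0.126 , trq: -1.900 -0.915
step 48 , θ: 1.756 2.720 , w: 1.145 1.558 , ee: -0.071 -0.044 0.117 , trq: -1.830 -0.911
step 49 , θ: 1.779 2.751 , w: 1.156 1.505 , ee: -0.069 -0.039 0.108 , trq: -1.755 -0.905
step 50 , θ: 1.802 2.781 , w: 1.173 1.452 , ee: -0.067 -0.035 0.099 , trq: -1.675 -0.897
step 51 , θ: 1.826 2.809 , w: 1.196 1.399 , ee: -0.065 -0.030 0.091 , trq: -1.590 -0.887
step 52 , θ: 1.850 2.837 , w: 1.226 1.346 , ee: -0.063 -0.026 0.083 , trq: -1.499 -0.876
step 53 , θ: 1.875 2.863 , w: 1.265 1.292 , ee: -0.061 -0.021 0.076 , trq: -1.400 -0.862
step 54 , θ: 1.901 2.888 , w: 1.313 1.238 , ee: -0.059 -0.017 0.068 , trq: -1.293 -0.846
step 55 , θ: 1.927 2.913 , w: 1.373 1.183 , ee: -0.057 -0.013 0.061 , trq: -1.176 -0.828
step 56 , θ: 1.956 2.936 , w: 1.444 1.127 , ee: -0.054 -0.008 0.055 , trq: -1.049 -0.807
step 57 , θ: 1.985 2.958 , w: 1.530 1.071 , ee: -0.052 -0.004 0.049 , trq: -0.910 -0.784
step 58 , θ: 2.017 2.979 , w: 1.632 1.014 , ee: -0.050 -0.000 0.043 , trq: -0.762 -0.757
step 59 , θ: 2.051 2.998 , w: 1.749 0.955 , ee: -0.047 0.004 0.037 , trq: -0.607 -0.728
step 60 , θ: 2.087 3.017 , w: 1.884 0.896 , ee: -0.045 0.008 0.032 , trq: -0.448 -0.695
step 61 , θ: 2.127 3.034 , w: 2.034 0.835 , ee: -0.042 0.011 0.027 , trq: -0.296 -0.658
step 62 , θ: 2.169 3.050 , w: 2.195 0.773 , ee: -0.040 0.015 0.022 , trq: -0.160 -0.618
step 63 , θ: 2.214 3.065 , w: 2.361 0.711 , ee: -0.037 0.018 0.018 , trq: -0.056 -0.573
step 64 , θ: 2.263 3.079 , w: 2.522 0.649 , ee: -0.034 0.021 0.014 , trq: 0.002 -0.525
step 65 , θ: 2.315 3.091 , w: 2.664 0.589 , ee: -0.031 0.024 0.011 , trq: 0.005 -0.473
step 66 , θ: 2.370 3.102 , w: 2.771 0.531 , ee: -0.028 0.026 0.007 , trq: -0.051 -0.419
step 67 , θ: 2.426 3.112 , w: 2.829 0.478 , ee: -0.025 0.029 0.005


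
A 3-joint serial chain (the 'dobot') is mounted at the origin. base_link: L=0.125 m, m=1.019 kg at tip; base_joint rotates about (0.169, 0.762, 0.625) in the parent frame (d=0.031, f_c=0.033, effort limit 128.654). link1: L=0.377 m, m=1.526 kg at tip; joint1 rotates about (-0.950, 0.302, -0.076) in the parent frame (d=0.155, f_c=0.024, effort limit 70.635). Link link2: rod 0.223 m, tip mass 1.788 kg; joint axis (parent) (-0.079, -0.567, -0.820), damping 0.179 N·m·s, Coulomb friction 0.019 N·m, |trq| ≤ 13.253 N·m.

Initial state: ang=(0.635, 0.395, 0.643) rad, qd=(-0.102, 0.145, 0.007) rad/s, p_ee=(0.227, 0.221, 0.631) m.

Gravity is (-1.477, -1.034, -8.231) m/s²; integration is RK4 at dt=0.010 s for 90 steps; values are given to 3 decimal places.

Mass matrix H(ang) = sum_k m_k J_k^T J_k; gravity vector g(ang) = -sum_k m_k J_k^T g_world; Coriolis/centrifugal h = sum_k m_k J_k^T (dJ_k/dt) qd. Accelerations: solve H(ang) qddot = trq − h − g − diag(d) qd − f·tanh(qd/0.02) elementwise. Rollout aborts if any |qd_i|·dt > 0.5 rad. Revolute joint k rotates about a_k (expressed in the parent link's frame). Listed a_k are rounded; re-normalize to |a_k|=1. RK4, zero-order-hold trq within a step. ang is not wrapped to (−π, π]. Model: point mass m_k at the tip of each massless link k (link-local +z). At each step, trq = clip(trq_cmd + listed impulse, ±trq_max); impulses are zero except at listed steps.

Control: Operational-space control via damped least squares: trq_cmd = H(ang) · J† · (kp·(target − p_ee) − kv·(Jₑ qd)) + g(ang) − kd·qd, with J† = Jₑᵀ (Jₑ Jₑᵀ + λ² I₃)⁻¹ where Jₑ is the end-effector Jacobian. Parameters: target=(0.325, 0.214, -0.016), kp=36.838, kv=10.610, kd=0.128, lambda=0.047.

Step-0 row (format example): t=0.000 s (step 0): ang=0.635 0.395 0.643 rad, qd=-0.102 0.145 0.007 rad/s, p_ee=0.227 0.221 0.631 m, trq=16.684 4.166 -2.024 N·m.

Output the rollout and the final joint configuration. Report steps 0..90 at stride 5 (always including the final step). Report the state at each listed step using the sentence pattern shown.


t=0.050 s (step 5): ang=0.716 0.401 0.780 rad, qd=2.941 0.079 4.248 rad/s, p_ee=0.236 0.229 0.619 m, trq=8.675 -0.274 -1.276 N·m.
t=0.100 s (step 10): ang=0.903 0.399 1.013 rad, qd=4.370 -0.189 4.864 rad/s, p_ee=0.266 0.244 0.589 m, trq=1.962 -2.106 -0.339 N·m.
t=0.150 s (step 15): ang=1.135 0.378 1.255 rad, qd=4.763 -0.680 4.743 rad/s, p_ee=0.307 0.259 0.547 m, trq=-2.998 -1.397 0.269 N·m.
t=0.200 s (step 20): ang=1.365 0.330 1.483 rad, qd=4.327 -1.219 4.359 rad/s, p_ee=0.350 0.272 0.499 m, trq=-6.525 0.480 0.616 N·m.
t=0.250 s (step 25): ang=1.561 0.258 1.689 rad, qd=3.455 -1.650 3.907 rad/s, p_ee=0.391 0.283 0.448 m, trq=-8.998 2.548 0.777 N·m.
t=0.300 s (step 30): ang=1.710 0.168 1.875 rad, qd=2.520 -1.924 3.580 rad/s, p_ee=0.427 0.290 0.396 m, trq=-10.660 4.414 0.799 N·m.
t=0.350 s (step 35): ang=1.815 0.068 2.050 rad, qd=1.703 -2.054 3.431 rad/s, p_ee=0.457 0.294 0.347 m, trq=-11.713 5.994 0.717 N·m.
t=0.400 s (step 40): ang=1.883 -0.035 2.220 rad, qd=1.043 -2.062 3.394 rad/s, p_ee=0.481 0.293 0.302 m, trq=-12.298 7.323 0.563 N·m.
t=0.450 s (step 45): ang=1.921 -0.136 2.389 rad, qd=0.530 -1.959 3.372 rad/s, p_ee=0.501 0.289 0.262 m, trq=-12.440 8.469 0.359 N·m.
t=0.500 s (step 50): ang=1.938 -0.229 2.555 rad, qd=0.159 -1.753 3.266 rad/s, p_ee=0.516 0.283 0.227 m, trq=-12.044 9.461 0.131 N·m.
t=0.550 s (step 55): ang=1.940 -0.310 2.712 rad, qd=-0.055 -1.461 2.967 rad/s, p_ee=0.529 0.275 0.198 m, trq=-11.045 10.225 -0.086 N·m.
t=0.600 s (step 60): ang=1.936 -0.375 2.847 rad, qd=-0.098 -1.128 2.432 rad/s, p_ee=0.538 0.268 0.174 m, trq=-9.682 10.583 -0.269 N·m.
t=0.650 s (step 65): ang=1.933 -0.423 2.952 rad, qd=-0.001 -0.817 1.751 rad/s, p_ee=0.546 0.263 0.154 m, trq=-8.534 10.463 -0.423 N·m.
t=0.700 s (step 70): ang=1.937 -0.457 3.023 rad, qd=0.160 -0.571 1.109 rad/s, p_ee=0.551 0.260 0.138 m, trq=-8.044 10.041 -0.565 N·m.
t=0.750 s (step 75): ang=1.949 -0.481 3.065 rad, qd=0.323 -0.398 0.606 rad/s, p_ee=0.554 0.260 0.123 m, trq=-8.199 9.569 -0.699 N·m.
t=0.800 s (step 80): ang=1.968 -0.498 3.087 rad, qd=0.443 -0.283 0.285 rad/s, p_ee=0.556 0.263 0.109 m, trq=-8.707 9.193 -0.821 N·m.
t=0.850 s (step 85): ang=1.992 -0.510 3.096 rad, qd=0.511 -0.210 0.109 rad/s, p_ee=0.556 0.268 0.095 m, trq=-9.280 8.947 -0.919 N·m.
t=0.900 s (step 90): ang=2.018 -0.520 3.099 rad, qd=0.533 -0.165 0.027 rad/s, p_ee=0.555 0.274 0.082 m.
final ang (rad): 2.018 -0.520 3.099


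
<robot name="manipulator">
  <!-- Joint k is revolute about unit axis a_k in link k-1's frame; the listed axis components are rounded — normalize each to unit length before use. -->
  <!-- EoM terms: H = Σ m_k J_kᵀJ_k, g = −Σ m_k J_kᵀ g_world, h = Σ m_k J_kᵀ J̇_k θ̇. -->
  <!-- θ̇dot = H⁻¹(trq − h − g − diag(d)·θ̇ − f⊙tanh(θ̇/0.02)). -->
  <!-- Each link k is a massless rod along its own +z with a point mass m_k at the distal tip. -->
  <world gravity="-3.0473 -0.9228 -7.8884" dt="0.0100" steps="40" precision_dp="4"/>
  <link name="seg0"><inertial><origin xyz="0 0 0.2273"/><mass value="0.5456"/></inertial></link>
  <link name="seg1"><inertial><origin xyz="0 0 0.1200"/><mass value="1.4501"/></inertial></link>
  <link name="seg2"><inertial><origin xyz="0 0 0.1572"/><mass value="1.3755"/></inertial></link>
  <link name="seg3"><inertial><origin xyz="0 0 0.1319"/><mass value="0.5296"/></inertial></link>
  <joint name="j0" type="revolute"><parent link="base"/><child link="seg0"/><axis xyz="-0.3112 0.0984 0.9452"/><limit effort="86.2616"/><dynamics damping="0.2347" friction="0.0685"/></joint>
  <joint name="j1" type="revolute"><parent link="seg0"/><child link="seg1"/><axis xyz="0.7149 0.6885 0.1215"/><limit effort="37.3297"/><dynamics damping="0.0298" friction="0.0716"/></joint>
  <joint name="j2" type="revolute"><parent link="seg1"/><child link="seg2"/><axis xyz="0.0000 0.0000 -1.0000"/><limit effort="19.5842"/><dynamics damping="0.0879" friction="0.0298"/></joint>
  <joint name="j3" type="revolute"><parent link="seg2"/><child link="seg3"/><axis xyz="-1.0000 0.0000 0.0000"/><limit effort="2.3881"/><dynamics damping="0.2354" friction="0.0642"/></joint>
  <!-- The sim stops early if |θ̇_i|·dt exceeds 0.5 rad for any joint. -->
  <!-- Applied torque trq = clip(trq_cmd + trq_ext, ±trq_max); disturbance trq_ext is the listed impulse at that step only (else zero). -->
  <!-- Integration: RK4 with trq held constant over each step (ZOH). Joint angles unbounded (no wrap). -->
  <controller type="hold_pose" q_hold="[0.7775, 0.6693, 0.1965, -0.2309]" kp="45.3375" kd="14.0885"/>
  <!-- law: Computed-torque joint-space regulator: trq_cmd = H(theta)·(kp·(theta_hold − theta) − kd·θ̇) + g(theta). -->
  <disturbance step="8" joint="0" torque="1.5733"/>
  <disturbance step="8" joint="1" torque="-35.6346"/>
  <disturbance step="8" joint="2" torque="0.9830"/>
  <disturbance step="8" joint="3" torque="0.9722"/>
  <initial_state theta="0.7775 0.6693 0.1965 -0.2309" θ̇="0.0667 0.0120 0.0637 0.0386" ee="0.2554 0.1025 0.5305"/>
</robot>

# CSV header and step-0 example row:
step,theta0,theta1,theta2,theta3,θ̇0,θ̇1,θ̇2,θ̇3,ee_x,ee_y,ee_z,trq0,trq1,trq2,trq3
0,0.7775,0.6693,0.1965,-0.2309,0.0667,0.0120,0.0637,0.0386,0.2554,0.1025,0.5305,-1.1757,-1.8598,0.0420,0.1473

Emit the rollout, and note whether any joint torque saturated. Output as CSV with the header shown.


step,theta0,theta1,theta2,theta3,θ̇0,θ̇1,θ̇2,θ̇3,ee_x,ee_y,ee_z,trq0,trq1,trq2,trq3
1,0.7780,0.6692,0.1899,-0.2308,0.0838,0.0677,2.1038,0.0362,0.2554,0.1028,0.5304,-1.1296,-1.8643,0.0332,0.1545
2,0.7783,0.6689,0.1786,-0.2311,0.1102,0.1666,5.5436,-0.0443,0.2556,0.1030,0.5302,-0.9989,-1.9084,0.0184,0.1803
3,0.7782,0.6685,0.1598,-0.2326,0.1259,0.3446,11.2538,-0.4357,0.2559,0.1031,0.5299,-0.5541,-2.1071,-0.0072,0.2733
4,0.7770,0.6681,0.1323,-0.2391,0.0434,0.6440,19.8503,-1.7295,0.2566,0.1023,0.5293,0.8320,-2.7329,-0.0543,0.5577
5,0.7733,0.6687,0.1090,-0.2608,-0.3190,0.9608,27.1771,-4.6488,0.2584,0.0987,0.5278,3.9199,-3.9761,-0.1328,1.1709
6,0.7652,0.6720,0.1329,-0.3088,-0.9040,0.8923,18.4794,-6.3680,0.2612,0.0894,0.5253,6.4810,-4.9421,-0.1450,1.6203
7,0.7537,0.6774,0.1887,-0.3617,-1.1920,0.5746,4.5673,-4.2251,0.2633,0.0771,0.5229,6.1002,-4.8829,-0.0344,1.4185
8,0.7416,0.6823,0.2084,-0.3940,-1.1732,0.4617,0.9176,-2.3337,0.2651,0.0677,0.5209,6.9302,-37.3297,0.9973,2.1584
9,0.7297,0.6773,0.1904,-0.4191,-1.1914,-1.4254,-3.3746,-2.6675,0.2648,0.0606,0.5207,4.4567,0.3415,-0.1549,0.8574
10,0.7187,0.6650,0.1737,-0.4388,-1.0121,-1.0607,-0.6818,-1.3563,0.2622,0.0550,0.5226,3.8677,0.1114,-0.1674,0.7181
11,0.7094,0.6556,0.1716,-0.4484,-0.8591,-0.8420,0.0120,-0.6150,0.2596,0.0508,0.5247,3.3427,-0.0889,-0.1524,0.6297
12,0.7015,0.6479,0.1715,-0.4523,-0.7205,-0.6922,0.0679,-0.1942,0.2573,0.0476,0.5267,2.8751,-0.2654,-0.1292,0.5689
13,0.6949,0.6416,0.1719,-0.4530,-0.5835,-0.5687,0.1508,0.0155,0.2553,0.0453,0.5285,2.4590,-0.4217,-0.1081,0.5275
14,0.6897,0.6363,0.1725,-0.4528,-0.4515,-0.4760,0.1327,0.0223,0.2537,0.0436,0.5301,2.0888,-0.5601,-0.0880,0.5061
15,0.6858,0.6319,0.1731,-0.4526,-0.3350,-0.3931,0.1452,0.0297,0.2523,0.0423,0.5314,1.7596,-0.6833,-0.0705,0.4867
16,0.6829,0.6283,0.1737,-0.4523,-0.2335,-0.3213,0.1430,0.0320,0.2511,0.0414,0.5324,1.4668,-0.7935,-0.0547,0.4697
17,0.6810,0.6254,0.1743,-0.4521,-0.1452,-0.2584,0.1413,0.0321,0.2501,0.0409,0.5333,1.2065,-0.8927,-0.0406,0.4547
18,0.6799,0.6230,0.1749,-0.4518,-0.0689,-0.2033,0.1387,0.0321,0.2494,0.0406,0.5339,0.9749,-0.9823,-0.0280,0.4414
19,0.6795,0.6212,0.1754,-0.4516,-0.0036,-0.1551,0.1341,0.0324,0.2488,0.0406,0.5345,0.7699,-1.0636,-0.0168,0.4295
20,0.6797,0.6198,0.1758,-0.4512,0.0467,-0.1146,0.1081,0.0378,0.2483,0.0408,0.5348,0.6027,-1.1374,-0.0070,0.4198
21,0.6803,0.6188,0.1759,-0.4509,0.0889,-0.0790,0.0936,0.0410,0.2480,0.0412,0.5351,0.4574,-1.2047,0.0016,0.4116
22,0.6814,0.6181,0.1760,-0.4505,0.1247,-0.0477,0.0867,0.0428,0.2478,0.0417,0.5352,0.3281,-1.2661,0.0092,0.4044
23,0.6828,0.6177,0.1759,-0.4500,0.1547,-0.0207,0.0814,0.0438,0.2477,0.0423,0.5353,0.2130,-1.3215,0.0159,0.3981
24,0.6844,0.6176,0.1758,-0.4496,0.1793,0.0007,0.0695,0.0433,0.2477,0.0430,0.5353,0.1104,-1.3680,0.0217,0.3924
25,0.6863,0.6176,0.1755,-0.4492,0.1989,0.0164,0.0501,0.0411,0.2477,0.0438,0.5352,0.0188,-1.4039,0.0268,0.3871
26,0.6883,0.6178,0.1749,-0.4489,0.2145,0.0281,0.0317,0.0386,0.2478,0.0447,0.5351,-0.0630,-1.4321,0.0310,0.3822
27,0.6905,0.6180,0.1743,-0.4485,0.2268,0.0376,0.0197,0.0368,0.2479,0.0456,0.5350,-0.1362,-1.4556,0.0346,0.3777
28,0.6928,0.6184,0.1737,-0.4482,0.2363,0.0455,0.0150,0.0357,0.2481,0.0465,0.5348,-0.2017,-1.4761,0.0377,0.3737
29,0.6951,0.6189,0.1730,-0.4479,0.2433,0.0521,0.0140,0.0351,0.2483,0.0475,0.5346,-0.2604,-1.4946,0.0404,0.3700
30,0.6976,0.6194,0.1724,-0.4475,0.2482,0.0576,0.0136,0.0349,0.2485,0.0485,0.5344,-0.3130,-1.5114,0.0428,0.3667
31,0.7001,0.6199,0.1717,-0.4472,0.2512,0.0621,0.0135,0.0347,0.2487,0.0495,0.5341,-0.3602,-1.5267,0.0449,0.3638
32,0.7026,0.6205,0.1711,-0.4469,0.2526,0.0656,0.0136,0.0346,0.2489,0.0505,0.5339,-0.4026,-1.5408,0.0468,0.3612
33,0.7051,0.6211,0.1705,-0.4466,0.2527,0.0684,0.0138,0.0345,0.2491,0.0515,0.5336,-0.4408,-1.5538,0.0485,0.3589
34,0.7076,0.6218,0.1698,-0.4463,0.2516,0.0705,0.0141,0.0344,0.2493,0.0526,0.5334,-0.4751,-1.5657,0.0500,0.3568
35,0.7100,0.6225,0.1692,-0.4459,0.2495,0.0719,0.0144,0.0343,0.2496,0.0536,0.5331,-0.5060,-1.5766,0.0514,0.3549
36,0.7125,0.6231,0.1685,-0.4456,0.2465,0.0729,0.0147,0.0342,0.2498,0.0546,0.5328,-0.5339,-1.5867,0.0526,0.3533
37,0.7149,0.6238,0.1679,-0.4453,0.2429,0.0734,0.0151,0.0341,0.2500,0.0555,0.5326,-0.5591,-1.5959,0.0536,0.3518
38,0.7173,0.6245,0.1672,-0.4450,0.2387,0.0735,0.0156,0.0340,0.2503,0.0565,0.5323,-0.5819,-1.6045,0.0546,0.3505
39,0.7196,0.6252,0.1666,-0.4447,0.2341,0.0732,0.0161,0.0338,0.2505,0.0574,0.5320,-0.6025,-1.6123,0.0554,0.3493
40,0.7219,0.6259,0.1660,-0.4444,0.2291,0.0727,0.0166,0.0337,0.2507,0.0584,0.5318,,,,
# any joint saturated: yes
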